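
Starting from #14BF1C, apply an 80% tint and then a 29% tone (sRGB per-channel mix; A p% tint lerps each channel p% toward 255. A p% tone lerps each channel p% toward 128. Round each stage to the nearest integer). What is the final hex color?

#B9D1BA

#14BF1C is rgb(20, 191, 28).
An 80% tint moves each channel 80% toward 255:
  R: 20 + 188 = 208 → 208
  G: 191 + 51.2 = 242.2 → 242
  B: 28 + 0.8×(255−28) = 28 + 181.6 = 209.6 → 210
After the tint: rgb(208, 242, 210) = #D0F2D2.
A 29% tone moves each channel 29% toward 128:
  R: 208 − 23.2 = 184.8 → 185
  G: 242 + 0.29×(128−242) = 242 − 33.06 = 208.94 → 209
  B: 210 + 0.29×(128−210) = 210 − 23.78 = 186.22 → 186
rgb(185, 209, 186) = #B9D1BA.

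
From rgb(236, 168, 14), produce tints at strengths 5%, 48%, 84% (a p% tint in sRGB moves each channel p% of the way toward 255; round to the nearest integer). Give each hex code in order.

#edac1a, #f5d282, #fcf1d8

5%: (236 + 0.95 = 236.95→237, 168 + 4.35 = 172.35→172, 14 + 12.05 = 26.05→26) → #edac1a
48%: (236 + 9.12 = 245.12→245, 168 + 41.76 = 209.76→210, 14 + 115.68 = 129.68→130) → #f5d282
84%: (236 + 15.96 = 251.96→252, 168 + 73.08 = 241.08→241, 14 + 202.44 = 216.44→216) → #fcf1d8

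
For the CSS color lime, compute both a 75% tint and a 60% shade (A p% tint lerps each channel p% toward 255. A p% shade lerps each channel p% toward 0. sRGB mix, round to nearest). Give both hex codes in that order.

#BFFFBF, #006600

CSS lime is rgb(0, 255, 0).
75% tint:
  R: 0 + 191.25 = 191.25 → 191
  G: 255 + 0 = 255 → 255
  B: 0 + 191.25 = 191.25 → 191
  → #BFFFBF
60% shade:
  R: 0 + 0.6×(0−0) = 0 + 0 = 0 → 0
  G: 255 + 0.6×(0−255) = 255 − 153 = 102 → 102
  B: 0 + 0.6×(0−0) = 0 + 0 = 0 → 0
  → #006600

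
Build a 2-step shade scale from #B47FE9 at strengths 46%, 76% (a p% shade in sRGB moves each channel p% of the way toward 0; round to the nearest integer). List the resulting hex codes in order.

#B47FE9 is rgb(180, 127, 233).
46%: (180 − 82.8 = 97.2→97, 127 − 58.42 = 68.58→69, 233 − 107.18 = 125.82→126) → #61457E
76%: (180 − 136.8 = 43.2→43, 127 − 96.52 = 30.48→30, 233 − 177.08 = 55.92→56) → #2B1E38

#61457E, #2B1E38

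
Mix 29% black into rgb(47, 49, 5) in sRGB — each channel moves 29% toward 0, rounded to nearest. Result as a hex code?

#212304

Per channel, c → c + 0.29(0 − c):
  R: 47 − 13.63 = 33.37 → 33
  G: 49 − 14.21 = 34.79 → 35
  B: 5 − 1.45 = 3.55 → 4
rgb(33, 35, 4) = #212304.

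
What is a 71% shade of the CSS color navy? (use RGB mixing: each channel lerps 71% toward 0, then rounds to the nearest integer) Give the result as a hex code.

CSS navy is rgb(0, 0, 128).
Lerp each channel 71% toward 0:
  R: 0 + 0.71×(0−0) = 0 + 0 = 0 → 0
  G: 0 + 0.71×(0−0) = 0 + 0 = 0 → 0
  B: 128 + 0.71×(0−128) = 128 − 90.88 = 37.12 → 37
rgb(0, 0, 37) = #000025.

#000025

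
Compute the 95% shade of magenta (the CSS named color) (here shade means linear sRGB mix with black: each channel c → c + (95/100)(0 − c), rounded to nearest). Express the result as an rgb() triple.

rgb(13, 0, 13)

CSS magenta is rgb(255, 0, 255).
Per channel, c → c + 0.95(0 − c):
  R: 255 + 0.95×(0−255) = 255 − 242.25 = 12.75 → 13
  G: 0 + 0.95×(0−0) = 0 + 0 = 0 → 0
  B: 255 + 0.95×(0−255) = 255 − 242.25 = 12.75 → 13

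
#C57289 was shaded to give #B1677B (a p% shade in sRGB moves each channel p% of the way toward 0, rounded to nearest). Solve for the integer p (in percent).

#C57289 is rgb(197, 114, 137); #B1677B is rgb(177, 103, 123).
On the R channel (widest range): 177 ≈ 197 + (p/100)(0 − 197), so p ≈ 100×(177 − 197)/(0 − 197) = -2000/-197 = 10.15.
p = 10 reproduces all three channels after rounding.

10%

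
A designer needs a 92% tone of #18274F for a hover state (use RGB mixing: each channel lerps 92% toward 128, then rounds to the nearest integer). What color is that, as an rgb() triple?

rgb(120, 121, 124)

#18274F is rgb(24, 39, 79).
Per channel, c → c + 0.92(128 − c):
  R: 24 + 0.92×(128−24) = 24 + 95.68 = 119.68 → 120
  G: 39 + 0.92×(128−39) = 39 + 81.88 = 120.88 → 121
  B: 79 + 45.08 = 124.08 → 124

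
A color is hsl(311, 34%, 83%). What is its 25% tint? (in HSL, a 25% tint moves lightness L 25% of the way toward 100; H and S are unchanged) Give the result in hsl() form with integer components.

L moves 25% from 83 toward 100: 83 + 4.25 = 87.25 → 87.
H and S are unchanged.

hsl(311, 34%, 87%)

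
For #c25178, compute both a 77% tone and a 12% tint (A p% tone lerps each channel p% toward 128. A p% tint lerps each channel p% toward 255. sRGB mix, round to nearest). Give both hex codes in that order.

#c25178 is rgb(194, 81, 120).
77% tone:
  R: 194 + 0.77×(128−194) = 194 − 50.82 = 143.18 → 143
  G: 81 + 0.77×(128−81) = 81 + 36.19 = 117.19 → 117
  B: 120 + 0.77×(128−120) = 120 + 6.16 = 126.16 → 126
  → #8f757e
12% tint:
  R: 194 + 7.32 = 201.32 → 201
  G: 81 + 0.12×(255−81) = 81 + 20.88 = 101.88 → 102
  B: 120 + 16.2 = 136.2 → 136
  → #c96688

#8f757e, #c96688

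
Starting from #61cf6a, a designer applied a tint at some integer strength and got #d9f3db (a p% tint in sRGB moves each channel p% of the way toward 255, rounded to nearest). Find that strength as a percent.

#61cf6a is rgb(97, 207, 106); #d9f3db is rgb(217, 243, 219).
On the R channel (widest range): 217 ≈ 97 + (p/100)(255 − 97), so p ≈ 100×(217 − 97)/(255 − 97) = 12000/158 = 75.95.
p = 76 reproduces all three channels after rounding.

76%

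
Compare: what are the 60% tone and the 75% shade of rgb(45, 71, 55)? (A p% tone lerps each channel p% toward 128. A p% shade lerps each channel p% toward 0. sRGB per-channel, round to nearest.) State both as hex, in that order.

#5f6963, #0b120e

60% tone:
  R: 45 + 0.6×(128−45) = 45 + 49.8 = 94.8 → 95
  G: 71 + 34.2 = 105.2 → 105
  B: 55 + 0.6×(128−55) = 55 + 43.8 = 98.8 → 99
  → #5f6963
75% shade:
  R: 45 + 0.75×(0−45) = 45 − 33.75 = 11.25 → 11
  G: 71 + 0.75×(0−71) = 71 − 53.25 = 17.75 → 18
  B: 55 − 41.25 = 13.75 → 14
  → #0b120e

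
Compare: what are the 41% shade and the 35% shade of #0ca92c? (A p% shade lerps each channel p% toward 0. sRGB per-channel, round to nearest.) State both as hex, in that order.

#0ca92c is rgb(12, 169, 44).
41% shade:
  R: 12 + 0.41×(0−12) = 12 − 4.92 = 7.08 → 7
  G: 169 + 0.41×(0−169) = 169 − 69.29 = 99.71 → 100
  B: 44 + 0.41×(0−44) = 44 − 18.04 = 25.96 → 26
  → #07641a
35% shade:
  R: 12 + 0.35×(0−12) = 12 − 4.2 = 7.8 → 8
  G: 169 + 0.35×(0−169) = 169 − 59.15 = 109.85 → 110
  B: 44 + 0.35×(0−44) = 44 − 15.4 = 28.6 → 29
  → #086e1d

#07641a, #086e1d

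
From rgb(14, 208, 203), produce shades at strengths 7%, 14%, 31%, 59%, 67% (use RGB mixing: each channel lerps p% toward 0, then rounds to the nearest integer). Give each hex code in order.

#0DC1BD, #0CB3AF, #0A908C, #065553, #054543

7%: (14 − 0.98 = 13.02→13, 208 − 14.56 = 193.44→193, 203 − 14.21 = 188.79→189) → #0DC1BD
14%: (14 − 1.96 = 12.04→12, 208 − 29.12 = 178.88→179, 203 − 28.42 = 174.58→175) → #0CB3AF
31%: (14 − 4.34 = 9.66→10, 208 − 64.48 = 143.52→144, 203 − 62.93 = 140.07→140) → #0A908C
59%: (14 − 8.26 = 5.74→6, 208 − 122.72 = 85.28→85, 203 − 119.77 = 83.23→83) → #065553
67%: (14 − 9.38 = 4.62→5, 208 − 139.36 = 68.64→69, 203 − 136.01 = 66.99→67) → #054543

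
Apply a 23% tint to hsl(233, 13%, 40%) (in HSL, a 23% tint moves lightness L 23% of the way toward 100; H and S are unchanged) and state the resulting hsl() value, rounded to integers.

L moves 23% from 40 toward 100: 40 + 13.8 = 53.8 → 54.
H and S are unchanged.

hsl(233, 13%, 54%)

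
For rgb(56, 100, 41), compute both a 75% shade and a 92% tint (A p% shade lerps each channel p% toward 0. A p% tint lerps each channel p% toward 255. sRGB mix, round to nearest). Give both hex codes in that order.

#0E190A, #EFF3EE

75% shade:
  R: 56 − 42 = 14 → 14
  G: 100 − 75 = 25 → 25
  B: 41 + 0.75×(0−41) = 41 − 30.75 = 10.25 → 10
  → #0E190A
92% tint:
  R: 56 + 0.92×(255−56) = 56 + 183.08 = 239.08 → 239
  G: 100 + 0.92×(255−100) = 100 + 142.6 = 242.6 → 243
  B: 41 + 196.88 = 237.88 → 238
  → #EFF3EE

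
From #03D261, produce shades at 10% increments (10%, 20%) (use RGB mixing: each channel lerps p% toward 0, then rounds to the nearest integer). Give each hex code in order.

#03BD57, #02A84E

#03D261 is rgb(3, 210, 97).
10%: (3→3, 210 − 21 = 189→189, 97 − 9.7 = 87.3→87) → #03BD57
20%: (3 − 0.6 = 2.4→2, 210 − 42 = 168→168, 97 − 19.4 = 77.6→78) → #02A84E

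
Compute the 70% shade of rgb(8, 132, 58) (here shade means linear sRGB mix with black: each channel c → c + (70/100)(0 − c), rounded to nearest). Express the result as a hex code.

#022811

Per channel, c → c + 0.7(0 − c):
  R: 8 − 5.6 = 2.4 → 2
  G: 132 + 0.7×(0−132) = 132 − 92.4 = 39.6 → 40
  B: 58 + 0.7×(0−58) = 58 − 40.6 = 17.4 → 17
rgb(2, 40, 17) = #022811.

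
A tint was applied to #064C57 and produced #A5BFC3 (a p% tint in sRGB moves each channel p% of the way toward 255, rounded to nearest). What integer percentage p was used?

64%

#064C57 is rgb(6, 76, 87); #A5BFC3 is rgb(165, 191, 195).
On the R channel (widest range): 165 ≈ 6 + (p/100)(255 − 6), so p ≈ 100×(165 − 6)/(255 − 6) = 15900/249 = 63.86.
p = 64 reproduces all three channels after rounding.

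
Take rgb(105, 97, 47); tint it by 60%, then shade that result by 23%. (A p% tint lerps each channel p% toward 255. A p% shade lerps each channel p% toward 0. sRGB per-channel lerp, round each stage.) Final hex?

A 60% tint moves each channel 60% toward 255:
  R: 105 + 0.6×(255−105) = 105 + 90 = 195 → 195
  G: 97 + 94.8 = 191.8 → 192
  B: 47 + 124.8 = 171.8 → 172
After the tint: rgb(195, 192, 172) = #c3c0ac.
A 23% shade moves each channel 23% toward 0:
  R: 195 + 0.23×(0−195) = 195 − 44.85 = 150.15 → 150
  G: 192 + 0.23×(0−192) = 192 − 44.16 = 147.84 → 148
  B: 172 − 39.56 = 132.44 → 132
rgb(150, 148, 132) = #969484.

#969484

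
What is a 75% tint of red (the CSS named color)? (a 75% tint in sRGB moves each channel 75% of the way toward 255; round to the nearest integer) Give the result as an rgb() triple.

rgb(255, 191, 191)

CSS red is rgb(255, 0, 0).
Lerp each channel 75% toward 255:
  R: 255 + 0.75×(255−255) = 255 + 0 = 255 → 255
  G: 0 + 0.75×(255−0) = 0 + 191.25 = 191.25 → 191
  B: 0 + 191.25 = 191.25 → 191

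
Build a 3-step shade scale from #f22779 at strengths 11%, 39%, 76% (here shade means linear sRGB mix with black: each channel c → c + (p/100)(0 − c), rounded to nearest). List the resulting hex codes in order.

#d7236c, #94184a, #3a091d

#f22779 is rgb(242, 39, 121).
11%: (242 − 26.62 = 215.38→215, 39 − 4.29 = 34.71→35, 121 − 13.31 = 107.69→108) → #d7236c
39%: (242 − 94.38 = 147.62→148, 39 − 15.21 = 23.79→24, 121 − 47.19 = 73.81→74) → #94184a
76%: (242 − 183.92 = 58.08→58, 39 − 29.64 = 9.36→9, 121 − 91.96 = 29.04→29) → #3a091d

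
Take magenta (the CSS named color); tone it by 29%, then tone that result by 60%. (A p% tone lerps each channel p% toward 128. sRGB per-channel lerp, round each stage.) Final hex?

CSS magenta is rgb(255, 0, 255).
A 29% tone moves each channel 29% toward 128:
  R: 255 − 36.83 = 218.17 → 218
  G: 0 + 0.29×(128−0) = 0 + 37.12 = 37.12 → 37
  B: 255 − 36.83 = 218.17 → 218
After the tone: rgb(218, 37, 218) = #DA25DA.
A 60% tone moves each channel 60% toward 128:
  R: 218 − 54 = 164 → 164
  G: 37 + 54.6 = 91.6 → 92
  B: 218 − 54 = 164 → 164
rgb(164, 92, 164) = #A45CA4.

#A45CA4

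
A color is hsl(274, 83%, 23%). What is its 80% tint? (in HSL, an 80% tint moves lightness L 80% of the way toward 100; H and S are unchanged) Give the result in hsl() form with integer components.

L moves 80% from 23 toward 100: 23 + 61.6 = 84.6 → 85.
H and S are unchanged.

hsl(274, 83%, 85%)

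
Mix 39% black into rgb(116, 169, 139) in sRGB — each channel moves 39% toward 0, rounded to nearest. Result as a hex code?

#476755

Per channel, c → c + 0.39(0 − c):
  R: 116 − 45.24 = 70.76 → 71
  G: 169 + 0.39×(0−169) = 169 − 65.91 = 103.09 → 103
  B: 139 − 54.21 = 84.79 → 85
rgb(71, 103, 85) = #476755.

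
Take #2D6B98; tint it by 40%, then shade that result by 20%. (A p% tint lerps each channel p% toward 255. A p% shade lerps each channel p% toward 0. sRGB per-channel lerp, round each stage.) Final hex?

#67859A

#2D6B98 is rgb(45, 107, 152).
A 40% tint moves each channel 40% toward 255:
  R: 45 + 84 = 129 → 129
  G: 107 + 0.4×(255−107) = 107 + 59.2 = 166.2 → 166
  B: 152 + 41.2 = 193.2 → 193
After the tint: rgb(129, 166, 193) = #81A6C1.
A 20% shade moves each channel 20% toward 0:
  R: 129 + 0.2×(0−129) = 129 − 25.8 = 103.2 → 103
  G: 166 − 33.2 = 132.8 → 133
  B: 193 − 38.6 = 154.4 → 154
rgb(103, 133, 154) = #67859A.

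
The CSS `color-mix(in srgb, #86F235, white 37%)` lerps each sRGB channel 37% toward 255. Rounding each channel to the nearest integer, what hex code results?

#B3F780

#86F235 is rgb(134, 242, 53).
Lerp each channel 37% toward 255:
  R: 134 + 0.37×(255−134) = 134 + 44.77 = 178.77 → 179
  G: 242 + 0.37×(255−242) = 242 + 4.81 = 246.81 → 247
  B: 53 + 0.37×(255−53) = 53 + 74.74 = 127.74 → 128
rgb(179, 247, 128) = #B3F780.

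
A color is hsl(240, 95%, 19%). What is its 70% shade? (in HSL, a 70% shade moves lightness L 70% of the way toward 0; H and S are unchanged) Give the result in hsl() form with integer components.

hsl(240, 95%, 6%)

L moves 70% from 19 toward 0: 19 − 13.3 = 5.7 → 6.
H and S are unchanged.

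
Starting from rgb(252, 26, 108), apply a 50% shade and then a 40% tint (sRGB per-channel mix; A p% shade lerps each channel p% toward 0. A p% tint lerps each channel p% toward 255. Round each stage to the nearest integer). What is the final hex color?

#b26e86

A 50% shade moves each channel 50% toward 0:
  R: 252 − 126 = 126 → 126
  G: 26 + 0.5×(0−26) = 26 − 13 = 13 → 13
  B: 108 + 0.5×(0−108) = 108 − 54 = 54 → 54
After the shade: rgb(126, 13, 54) = #7e0d36.
Per channel, c → c + 0.4(255 − c):
  R: 126 + 0.4×(255−126) = 126 + 51.6 = 177.6 → 178
  G: 13 + 96.8 = 109.8 → 110
  B: 54 + 80.4 = 134.4 → 134
rgb(178, 110, 134) = #b26e86.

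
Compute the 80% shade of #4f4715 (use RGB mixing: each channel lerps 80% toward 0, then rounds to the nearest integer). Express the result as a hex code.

#4f4715 is rgb(79, 71, 21).
An 80% shade moves each channel 80% toward 0:
  R: 79 − 63.2 = 15.8 → 16
  G: 71 − 56.8 = 14.2 → 14
  B: 21 − 16.8 = 4.2 → 4
rgb(16, 14, 4) = #100e04.

#100e04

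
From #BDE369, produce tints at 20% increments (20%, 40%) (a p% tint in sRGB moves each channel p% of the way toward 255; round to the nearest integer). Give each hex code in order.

#BDE369 is rgb(189, 227, 105).
20%: (189 + 13.2 = 202.2→202, 227 + 5.6 = 232.6→233, 105 + 30 = 135→135) → #CAE987
40%: (189 + 26.4 = 215.4→215, 227 + 11.2 = 238.2→238, 105 + 60 = 165→165) → #D7EEA5

#CAE987, #D7EEA5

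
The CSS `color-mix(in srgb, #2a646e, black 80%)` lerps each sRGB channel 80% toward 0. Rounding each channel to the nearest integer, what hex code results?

#081416

#2a646e is rgb(42, 100, 110).
Per channel, c → c + 0.8(0 − c):
  R: 42 − 33.6 = 8.4 → 8
  G: 100 − 80 = 20 → 20
  B: 110 + 0.8×(0−110) = 110 − 88 = 22 → 22
rgb(8, 20, 22) = #081416.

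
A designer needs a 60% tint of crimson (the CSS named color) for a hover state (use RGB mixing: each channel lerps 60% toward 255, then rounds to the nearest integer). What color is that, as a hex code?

CSS crimson is rgb(220, 20, 60).
A 60% tint moves each channel 60% toward 255:
  R: 220 + 0.6×(255−220) = 220 + 21 = 241 → 241
  G: 20 + 0.6×(255−20) = 20 + 141 = 161 → 161
  B: 60 + 117 = 177 → 177
rgb(241, 161, 177) = #F1A1B1.

#F1A1B1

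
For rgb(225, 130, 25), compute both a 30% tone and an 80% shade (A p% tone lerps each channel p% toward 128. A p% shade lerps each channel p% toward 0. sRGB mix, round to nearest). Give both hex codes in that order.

30% tone:
  R: 225 − 29.1 = 195.9 → 196
  G: 130 + 0.3×(128−130) = 130 − 0.6 = 129.4 → 129
  B: 25 + 30.9 = 55.9 → 56
  → #C48138
80% shade:
  R: 225 − 180 = 45 → 45
  G: 130 − 104 = 26 → 26
  B: 25 + 0.8×(0−25) = 25 − 20 = 5 → 5
  → #2D1A05

#C48138, #2D1A05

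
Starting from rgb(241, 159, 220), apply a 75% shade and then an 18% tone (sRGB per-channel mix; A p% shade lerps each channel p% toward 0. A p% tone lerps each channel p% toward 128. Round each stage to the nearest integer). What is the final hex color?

#483844

Per channel, c → c + 0.75(0 − c):
  R: 241 + 0.75×(0−241) = 241 − 180.75 = 60.25 → 60
  G: 159 + 0.75×(0−159) = 159 − 119.25 = 39.75 → 40
  B: 220 + 0.75×(0−220) = 220 − 165 = 55 → 55
After the shade: rgb(60, 40, 55) = #3C2837.
An 18% tone moves each channel 18% toward 128:
  R: 60 + 0.18×(128−60) = 60 + 12.24 = 72.24 → 72
  G: 40 + 15.84 = 55.84 → 56
  B: 55 + 0.18×(128−55) = 55 + 13.14 = 68.14 → 68
rgb(72, 56, 68) = #483844.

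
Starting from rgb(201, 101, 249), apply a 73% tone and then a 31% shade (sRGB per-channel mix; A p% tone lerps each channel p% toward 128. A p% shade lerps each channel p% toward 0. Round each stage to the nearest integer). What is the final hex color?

#66536F

A 73% tone moves each channel 73% toward 128:
  R: 201 − 53.29 = 147.71 → 148
  G: 101 + 19.71 = 120.71 → 121
  B: 249 + 0.73×(128−249) = 249 − 88.33 = 160.67 → 161
After the tone: rgb(148, 121, 161) = #9479A1.
A 31% shade moves each channel 31% toward 0:
  R: 148 + 0.31×(0−148) = 148 − 45.88 = 102.12 → 102
  G: 121 + 0.31×(0−121) = 121 − 37.51 = 83.49 → 83
  B: 161 − 49.91 = 111.09 → 111
rgb(102, 83, 111) = #66536F.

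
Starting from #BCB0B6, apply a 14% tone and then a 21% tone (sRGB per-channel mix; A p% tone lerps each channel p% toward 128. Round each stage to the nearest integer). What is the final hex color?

#A9A0A4

#BCB0B6 is rgb(188, 176, 182).
Per channel, c → c + 0.14(128 − c):
  R: 188 − 8.4 = 179.6 → 180
  G: 176 + 0.14×(128−176) = 176 − 6.72 = 169.28 → 169
  B: 182 − 7.56 = 174.44 → 174
After the tone: rgb(180, 169, 174) = #B4A9AE.
Lerp each channel 21% toward 128:
  R: 180 − 10.92 = 169.08 → 169
  G: 169 + 0.21×(128−169) = 169 − 8.61 = 160.39 → 160
  B: 174 + 0.21×(128−174) = 174 − 9.66 = 164.34 → 164
rgb(169, 160, 164) = #A9A0A4.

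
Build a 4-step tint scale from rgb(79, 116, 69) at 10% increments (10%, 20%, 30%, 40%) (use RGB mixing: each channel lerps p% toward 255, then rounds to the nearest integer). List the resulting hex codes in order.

#618258, #72906A, #849E7D, #95AC8F

10%: (79 + 17.6 = 96.6→97, 116 + 13.9 = 129.9→130, 69 + 18.6 = 87.6→88) → #618258
20%: (79 + 35.2 = 114.2→114, 116 + 27.8 = 143.8→144, 69 + 37.2 = 106.2→106) → #72906A
30%: (79 + 52.8 = 131.8→132, 116 + 41.7 = 157.7→158, 69 + 55.8 = 124.8→125) → #849E7D
40%: (79 + 70.4 = 149.4→149, 116 + 55.6 = 171.6→172, 69 + 74.4 = 143.4→143) → #95AC8F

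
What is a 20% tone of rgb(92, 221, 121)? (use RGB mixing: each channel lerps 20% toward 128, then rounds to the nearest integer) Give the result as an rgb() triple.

rgb(99, 202, 122)

A 20% tone moves each channel 20% toward 128:
  R: 92 + 7.2 = 99.2 → 99
  G: 221 − 18.6 = 202.4 → 202
  B: 121 + 0.2×(128−121) = 121 + 1.4 = 122.4 → 122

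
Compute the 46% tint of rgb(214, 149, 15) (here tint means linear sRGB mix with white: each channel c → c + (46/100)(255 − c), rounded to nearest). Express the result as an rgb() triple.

Per channel, c → c + 0.46(255 − c):
  R: 214 + 0.46×(255−214) = 214 + 18.86 = 232.86 → 233
  G: 149 + 0.46×(255−149) = 149 + 48.76 = 197.76 → 198
  B: 15 + 0.46×(255−15) = 15 + 110.4 = 125.4 → 125

rgb(233, 198, 125)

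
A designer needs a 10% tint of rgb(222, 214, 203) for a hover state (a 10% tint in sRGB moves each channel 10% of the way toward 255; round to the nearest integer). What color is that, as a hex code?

Lerp each channel 10% toward 255:
  R: 222 + 0.1×(255−222) = 222 + 3.3 = 225.3 → 225
  G: 214 + 0.1×(255−214) = 214 + 4.1 = 218.1 → 218
  B: 203 + 0.1×(255−203) = 203 + 5.2 = 208.2 → 208
rgb(225, 218, 208) = #e1dad0.

#e1dad0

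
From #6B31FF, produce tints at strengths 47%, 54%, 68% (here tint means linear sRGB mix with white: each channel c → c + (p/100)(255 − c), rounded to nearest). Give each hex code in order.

#B192FF, #BBA0FF, #D0BDFF

#6B31FF is rgb(107, 49, 255).
47%: (107 + 69.56 = 176.56→177, 49 + 96.82 = 145.82→146, 255→255) → #B192FF
54%: (107 + 79.92 = 186.92→187, 49 + 111.24 = 160.24→160, 255→255) → #BBA0FF
68%: (107 + 100.64 = 207.64→208, 49 + 140.08 = 189.08→189, 255→255) → #D0BDFF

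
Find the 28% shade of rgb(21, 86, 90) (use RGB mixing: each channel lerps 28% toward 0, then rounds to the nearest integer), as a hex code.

Lerp each channel 28% toward 0:
  R: 21 + 0.28×(0−21) = 21 − 5.88 = 15.12 → 15
  G: 86 − 24.08 = 61.92 → 62
  B: 90 + 0.28×(0−90) = 90 − 25.2 = 64.8 → 65
rgb(15, 62, 65) = #0F3E41.

#0F3E41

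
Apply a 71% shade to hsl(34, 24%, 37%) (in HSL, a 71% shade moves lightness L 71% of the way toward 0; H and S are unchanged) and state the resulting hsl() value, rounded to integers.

hsl(34, 24%, 11%)

L moves 71% from 37 toward 0: 37 − 26.27 = 10.73 → 11.
H and S are unchanged.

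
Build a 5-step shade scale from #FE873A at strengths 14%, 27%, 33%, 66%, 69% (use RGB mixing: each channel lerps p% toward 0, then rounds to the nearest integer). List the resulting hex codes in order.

#DA7432, #B9632A, #AA5A27, #562E14, #4F2A12

#FE873A is rgb(254, 135, 58).
14%: (254 − 35.56 = 218.44→218, 135 − 18.9 = 116.1→116, 58 − 8.12 = 49.88→50) → #DA7432
27%: (254 − 68.58 = 185.42→185, 135 − 36.45 = 98.55→99, 58 − 15.66 = 42.34→42) → #B9632A
33%: (254 − 83.82 = 170.18→170, 135 − 44.55 = 90.45→90, 58 − 19.14 = 38.86→39) → #AA5A27
66%: (254 − 167.64 = 86.36→86, 135 − 89.1 = 45.9→46, 58 − 38.28 = 19.72→20) → #562E14
69%: (254 − 175.26 = 78.74→79, 135 − 93.15 = 41.85→42, 58 − 40.02 = 17.98→18) → #4F2A12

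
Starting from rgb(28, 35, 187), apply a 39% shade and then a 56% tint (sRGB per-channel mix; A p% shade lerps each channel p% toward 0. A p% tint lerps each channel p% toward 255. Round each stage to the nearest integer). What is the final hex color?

#9698c1

A 39% shade moves each channel 39% toward 0:
  R: 28 − 10.92 = 17.08 → 17
  G: 35 + 0.39×(0−35) = 35 − 13.65 = 21.35 → 21
  B: 187 − 72.93 = 114.07 → 114
After the shade: rgb(17, 21, 114) = #111572.
Lerp each channel 56% toward 255:
  R: 17 + 0.56×(255−17) = 17 + 133.28 = 150.28 → 150
  G: 21 + 0.56×(255−21) = 21 + 131.04 = 152.04 → 152
  B: 114 + 0.56×(255−114) = 114 + 78.96 = 192.96 → 193
rgb(150, 152, 193) = #9698c1.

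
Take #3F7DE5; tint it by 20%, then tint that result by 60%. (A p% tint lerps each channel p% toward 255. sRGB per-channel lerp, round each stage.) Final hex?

#C1D5F7

#3F7DE5 is rgb(63, 125, 229).
A 20% tint moves each channel 20% toward 255:
  R: 63 + 0.2×(255−63) = 63 + 38.4 = 101.4 → 101
  G: 125 + 0.2×(255−125) = 125 + 26 = 151 → 151
  B: 229 + 5.2 = 234.2 → 234
After the tint: rgb(101, 151, 234) = #6597EA.
Lerp each channel 60% toward 255:
  R: 101 + 92.4 = 193.4 → 193
  G: 151 + 0.6×(255−151) = 151 + 62.4 = 213.4 → 213
  B: 234 + 0.6×(255−234) = 234 + 12.6 = 246.6 → 247
rgb(193, 213, 247) = #C1D5F7.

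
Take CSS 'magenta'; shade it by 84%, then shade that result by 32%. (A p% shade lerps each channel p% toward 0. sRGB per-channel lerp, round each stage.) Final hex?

CSS magenta is rgb(255, 0, 255).
An 84% shade moves each channel 84% toward 0:
  R: 255 + 0.84×(0−255) = 255 − 214.2 = 40.8 → 41
  G: 0 + 0 = 0 → 0
  B: 255 + 0.84×(0−255) = 255 − 214.2 = 40.8 → 41
After the shade: rgb(41, 0, 41) = #290029.
Per channel, c → c + 0.32(0 − c):
  R: 41 + 0.32×(0−41) = 41 − 13.12 = 27.88 → 28
  G: 0 + 0 = 0 → 0
  B: 41 + 0.32×(0−41) = 41 − 13.12 = 27.88 → 28
rgb(28, 0, 28) = #1c001c.

#1c001c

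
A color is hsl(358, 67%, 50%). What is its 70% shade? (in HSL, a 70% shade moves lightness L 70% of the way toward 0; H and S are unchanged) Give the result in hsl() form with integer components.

hsl(358, 67%, 15%)

L moves 70% from 50 toward 0: 50 − 35 = 15 → 15.
H and S are unchanged.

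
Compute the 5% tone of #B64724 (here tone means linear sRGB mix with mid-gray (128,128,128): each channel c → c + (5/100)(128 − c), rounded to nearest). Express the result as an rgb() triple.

rgb(179, 74, 41)

#B64724 is rgb(182, 71, 36).
Per channel, c → c + 0.05(128 − c):
  R: 182 + 0.05×(128−182) = 182 − 2.7 = 179.3 → 179
  G: 71 + 2.85 = 73.85 → 74
  B: 36 + 0.05×(128−36) = 36 + 4.6 = 40.6 → 41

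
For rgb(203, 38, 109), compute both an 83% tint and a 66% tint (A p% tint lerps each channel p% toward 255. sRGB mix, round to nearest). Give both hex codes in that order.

83% tint:
  R: 203 + 43.16 = 246.16 → 246
  G: 38 + 180.11 = 218.11 → 218
  B: 109 + 0.83×(255−109) = 109 + 121.18 = 230.18 → 230
  → #f6dae6
66% tint:
  R: 203 + 34.32 = 237.32 → 237
  G: 38 + 0.66×(255−38) = 38 + 143.22 = 181.22 → 181
  B: 109 + 0.66×(255−109) = 109 + 96.36 = 205.36 → 205
  → #edb5cd

#f6dae6, #edb5cd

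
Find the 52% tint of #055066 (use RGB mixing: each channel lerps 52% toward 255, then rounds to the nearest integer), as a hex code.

#055066 is rgb(5, 80, 102).
Lerp each channel 52% toward 255:
  R: 5 + 130 = 135 → 135
  G: 80 + 0.52×(255−80) = 80 + 91 = 171 → 171
  B: 102 + 79.56 = 181.56 → 182
rgb(135, 171, 182) = #87ABB6.

#87ABB6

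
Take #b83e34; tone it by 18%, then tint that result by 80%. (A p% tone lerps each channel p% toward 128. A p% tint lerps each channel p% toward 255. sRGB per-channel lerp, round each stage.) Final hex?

#efdbd9

#b83e34 is rgb(184, 62, 52).
Per channel, c → c + 0.18(128 − c):
  R: 184 + 0.18×(128−184) = 184 − 10.08 = 173.92 → 174
  G: 62 + 0.18×(128−62) = 62 + 11.88 = 73.88 → 74
  B: 52 + 13.68 = 65.68 → 66
After the tone: rgb(174, 74, 66) = #ae4a42.
Lerp each channel 80% toward 255:
  R: 174 + 64.8 = 238.8 → 239
  G: 74 + 0.8×(255−74) = 74 + 144.8 = 218.8 → 219
  B: 66 + 151.2 = 217.2 → 217
rgb(239, 219, 217) = #efdbd9.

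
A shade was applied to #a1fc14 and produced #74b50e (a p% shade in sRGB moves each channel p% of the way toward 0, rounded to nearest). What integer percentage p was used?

28%

#a1fc14 is rgb(161, 252, 20); #74b50e is rgb(116, 181, 14).
On the G channel (widest range): 181 ≈ 252 + (p/100)(0 − 252), so p ≈ 100×(181 − 252)/(0 − 252) = -7100/-252 = 28.17.
p = 28 reproduces all three channels after rounding.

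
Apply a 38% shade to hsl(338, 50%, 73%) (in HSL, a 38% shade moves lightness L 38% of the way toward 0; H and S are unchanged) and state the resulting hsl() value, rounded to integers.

L moves 38% from 73 toward 0: 73 − 27.74 = 45.26 → 45.
H and S are unchanged.

hsl(338, 50%, 45%)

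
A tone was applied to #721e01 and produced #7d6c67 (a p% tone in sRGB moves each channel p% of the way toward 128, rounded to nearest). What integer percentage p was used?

80%

#721e01 is rgb(114, 30, 1); #7d6c67 is rgb(125, 108, 103).
On the B channel (widest range): 103 ≈ 1 + (p/100)(128 − 1), so p ≈ 100×(103 − 1)/(128 − 1) = 10200/127 = 80.31.
p = 80 reproduces all three channels after rounding.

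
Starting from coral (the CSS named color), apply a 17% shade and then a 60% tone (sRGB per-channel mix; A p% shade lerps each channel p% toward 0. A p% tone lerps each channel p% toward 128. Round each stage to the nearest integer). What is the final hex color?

CSS coral is rgb(255, 127, 80).
Per channel, c → c + 0.17(0 − c):
  R: 255 + 0.17×(0−255) = 255 − 43.35 = 211.65 → 212
  G: 127 − 21.59 = 105.41 → 105
  B: 80 + 0.17×(0−80) = 80 − 13.6 = 66.4 → 66
After the shade: rgb(212, 105, 66) = #d46942.
Per channel, c → c + 0.6(128 − c):
  R: 212 + 0.6×(128−212) = 212 − 50.4 = 161.6 → 162
  G: 105 + 13.8 = 118.8 → 119
  B: 66 + 0.6×(128−66) = 66 + 37.2 = 103.2 → 103
rgb(162, 119, 103) = #a27767.

#a27767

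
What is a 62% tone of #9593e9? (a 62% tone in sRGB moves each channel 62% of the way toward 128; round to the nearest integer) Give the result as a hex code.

#9593e9 is rgb(149, 147, 233).
Lerp each channel 62% toward 128:
  R: 149 + 0.62×(128−149) = 149 − 13.02 = 135.98 → 136
  G: 147 + 0.62×(128−147) = 147 − 11.78 = 135.22 → 135
  B: 233 + 0.62×(128−233) = 233 − 65.1 = 167.9 → 168
rgb(136, 135, 168) = #8887a8.

#8887a8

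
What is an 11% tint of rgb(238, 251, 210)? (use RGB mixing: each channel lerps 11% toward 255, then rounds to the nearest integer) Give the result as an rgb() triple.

Lerp each channel 11% toward 255:
  R: 238 + 1.87 = 239.87 → 240
  G: 251 + 0.11×(255−251) = 251 + 0.44 = 251.44 → 251
  B: 210 + 0.11×(255−210) = 210 + 4.95 = 214.95 → 215

rgb(240, 251, 215)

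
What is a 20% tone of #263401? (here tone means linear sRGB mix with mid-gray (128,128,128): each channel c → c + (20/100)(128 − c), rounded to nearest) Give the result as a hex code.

#263401 is rgb(38, 52, 1).
Lerp each channel 20% toward 128:
  R: 38 + 0.2×(128−38) = 38 + 18 = 56 → 56
  G: 52 + 0.2×(128−52) = 52 + 15.2 = 67.2 → 67
  B: 1 + 0.2×(128−1) = 1 + 25.4 = 26.4 → 26
rgb(56, 67, 26) = #38431A.

#38431A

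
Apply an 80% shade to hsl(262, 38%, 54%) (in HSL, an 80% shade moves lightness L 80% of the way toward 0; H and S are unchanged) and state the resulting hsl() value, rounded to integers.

hsl(262, 38%, 11%)

L moves 80% from 54 toward 0: 54 − 43.2 = 10.8 → 11.
H and S are unchanged.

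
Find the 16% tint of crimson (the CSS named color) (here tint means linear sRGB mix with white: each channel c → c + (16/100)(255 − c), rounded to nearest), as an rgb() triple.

CSS crimson is rgb(220, 20, 60).
A 16% tint moves each channel 16% toward 255:
  R: 220 + 0.16×(255−220) = 220 + 5.6 = 225.6 → 226
  G: 20 + 37.6 = 57.6 → 58
  B: 60 + 31.2 = 91.2 → 91

rgb(226, 58, 91)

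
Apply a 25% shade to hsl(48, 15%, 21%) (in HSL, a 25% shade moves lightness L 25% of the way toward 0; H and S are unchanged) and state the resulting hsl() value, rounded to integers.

hsl(48, 15%, 16%)

L moves 25% from 21 toward 0: 21 − 5.25 = 15.75 → 16.
H and S are unchanged.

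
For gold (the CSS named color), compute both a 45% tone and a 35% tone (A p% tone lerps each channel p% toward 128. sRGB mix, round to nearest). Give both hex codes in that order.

CSS gold is rgb(255, 215, 0).
45% tone:
  R: 255 + 0.45×(128−255) = 255 − 57.15 = 197.85 → 198
  G: 215 + 0.45×(128−215) = 215 − 39.15 = 175.85 → 176
  B: 0 + 57.6 = 57.6 → 58
  → #C6B03A
35% tone:
  R: 255 + 0.35×(128−255) = 255 − 44.45 = 210.55 → 211
  G: 215 + 0.35×(128−215) = 215 − 30.45 = 184.55 → 185
  B: 0 + 0.35×(128−0) = 0 + 44.8 = 44.8 → 45
  → #D3B92D

#C6B03A, #D3B92D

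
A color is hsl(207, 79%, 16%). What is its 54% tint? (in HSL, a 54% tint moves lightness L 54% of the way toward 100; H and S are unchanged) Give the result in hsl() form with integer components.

L moves 54% from 16 toward 100: 16 + 45.36 = 61.36 → 61.
H and S are unchanged.

hsl(207, 79%, 61%)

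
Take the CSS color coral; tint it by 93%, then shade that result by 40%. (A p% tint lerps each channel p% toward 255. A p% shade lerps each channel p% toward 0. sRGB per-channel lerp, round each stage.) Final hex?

CSS coral is rgb(255, 127, 80).
A 93% tint moves each channel 93% toward 255:
  R: 255 + 0 = 255 → 255
  G: 127 + 0.93×(255−127) = 127 + 119.04 = 246.04 → 246
  B: 80 + 162.75 = 242.75 → 243
After the tint: rgb(255, 246, 243) = #FFF6F3.
Lerp each channel 40% toward 0:
  R: 255 − 102 = 153 → 153
  G: 246 + 0.4×(0−246) = 246 − 98.4 = 147.6 → 148
  B: 243 − 97.2 = 145.8 → 146
rgb(153, 148, 146) = #999492.

#999492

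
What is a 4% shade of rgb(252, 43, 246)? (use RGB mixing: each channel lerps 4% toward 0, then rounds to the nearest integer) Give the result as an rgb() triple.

rgb(242, 41, 236)

Per channel, c → c + 0.04(0 − c):
  R: 252 − 10.08 = 241.92 → 242
  G: 43 − 1.72 = 41.28 → 41
  B: 246 + 0.04×(0−246) = 246 − 9.84 = 236.16 → 236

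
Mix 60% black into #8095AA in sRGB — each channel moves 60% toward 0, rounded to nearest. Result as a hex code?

#333C44

#8095AA is rgb(128, 149, 170).
Lerp each channel 60% toward 0:
  R: 128 − 76.8 = 51.2 → 51
  G: 149 + 0.6×(0−149) = 149 − 89.4 = 59.6 → 60
  B: 170 + 0.6×(0−170) = 170 − 102 = 68 → 68
rgb(51, 60, 68) = #333C44.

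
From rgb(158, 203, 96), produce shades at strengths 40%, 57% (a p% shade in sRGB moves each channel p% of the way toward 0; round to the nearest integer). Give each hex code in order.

#5F7A3A, #445729

40%: (158 − 63.2 = 94.8→95, 203 − 81.2 = 121.8→122, 96 − 38.4 = 57.6→58) → #5F7A3A
57%: (158 − 90.06 = 67.94→68, 203 − 115.71 = 87.29→87, 96 − 54.72 = 41.28→41) → #445729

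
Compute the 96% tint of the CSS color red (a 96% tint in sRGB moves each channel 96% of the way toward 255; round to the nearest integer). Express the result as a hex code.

CSS red is rgb(255, 0, 0).
Per channel, c → c + 0.96(255 − c):
  R: 255 + 0.96×(255−255) = 255 + 0 = 255 → 255
  G: 0 + 0.96×(255−0) = 0 + 244.8 = 244.8 → 245
  B: 0 + 0.96×(255−0) = 0 + 244.8 = 244.8 → 245
rgb(255, 245, 245) = #fff5f5.

#fff5f5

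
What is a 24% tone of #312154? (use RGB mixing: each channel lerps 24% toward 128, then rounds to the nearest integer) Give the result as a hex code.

#312154 is rgb(49, 33, 84).
A 24% tone moves each channel 24% toward 128:
  R: 49 + 18.96 = 67.96 → 68
  G: 33 + 0.24×(128−33) = 33 + 22.8 = 55.8 → 56
  B: 84 + 0.24×(128−84) = 84 + 10.56 = 94.56 → 95
rgb(68, 56, 95) = #44385F.

#44385F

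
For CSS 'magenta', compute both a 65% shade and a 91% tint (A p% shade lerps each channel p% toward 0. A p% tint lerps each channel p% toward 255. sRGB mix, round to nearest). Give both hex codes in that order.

#590059, #FFE8FF

CSS magenta is rgb(255, 0, 255).
65% shade:
  R: 255 − 165.75 = 89.25 → 89
  G: 0 + 0.65×(0−0) = 0 + 0 = 0 → 0
  B: 255 + 0.65×(0−255) = 255 − 165.75 = 89.25 → 89
  → #590059
91% tint:
  R: 255 + 0 = 255 → 255
  G: 0 + 0.91×(255−0) = 0 + 232.05 = 232.05 → 232
  B: 255 + 0.91×(255−255) = 255 + 0 = 255 → 255
  → #FFE8FF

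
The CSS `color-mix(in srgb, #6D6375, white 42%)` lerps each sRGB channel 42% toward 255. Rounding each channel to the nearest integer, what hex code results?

#AAA5AF

#6D6375 is rgb(109, 99, 117).
Lerp each channel 42% toward 255:
  R: 109 + 61.32 = 170.32 → 170
  G: 99 + 0.42×(255−99) = 99 + 65.52 = 164.52 → 165
  B: 117 + 57.96 = 174.96 → 175
rgb(170, 165, 175) = #AAA5AF.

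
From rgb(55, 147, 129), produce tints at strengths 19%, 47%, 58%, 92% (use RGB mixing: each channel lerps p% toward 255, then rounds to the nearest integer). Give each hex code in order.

#5DA899, #95C6BC, #ABD2CA, #EFF6F5

19%: (55 + 38 = 93→93, 147 + 20.52 = 167.52→168, 129 + 23.94 = 152.94→153) → #5DA899
47%: (55 + 94 = 149→149, 147 + 50.76 = 197.76→198, 129 + 59.22 = 188.22→188) → #95C6BC
58%: (55 + 116 = 171→171, 147 + 62.64 = 209.64→210, 129 + 73.08 = 202.08→202) → #ABD2CA
92%: (55 + 184 = 239→239, 147 + 99.36 = 246.36→246, 129 + 115.92 = 244.92→245) → #EFF6F5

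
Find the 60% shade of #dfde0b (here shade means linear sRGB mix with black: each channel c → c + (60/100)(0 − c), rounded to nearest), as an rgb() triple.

rgb(89, 89, 4)

#dfde0b is rgb(223, 222, 11).
A 60% shade moves each channel 60% toward 0:
  R: 223 − 133.8 = 89.2 → 89
  G: 222 + 0.6×(0−222) = 222 − 133.2 = 88.8 → 89
  B: 11 + 0.6×(0−11) = 11 − 6.6 = 4.4 → 4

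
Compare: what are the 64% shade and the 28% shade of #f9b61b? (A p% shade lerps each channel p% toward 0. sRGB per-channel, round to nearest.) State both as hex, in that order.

#5a420a, #b38313

#f9b61b is rgb(249, 182, 27).
64% shade:
  R: 249 + 0.64×(0−249) = 249 − 159.36 = 89.64 → 90
  G: 182 + 0.64×(0−182) = 182 − 116.48 = 65.52 → 66
  B: 27 + 0.64×(0−27) = 27 − 17.28 = 9.72 → 10
  → #5a420a
28% shade:
  R: 249 + 0.28×(0−249) = 249 − 69.72 = 179.28 → 179
  G: 182 + 0.28×(0−182) = 182 − 50.96 = 131.04 → 131
  B: 27 − 7.56 = 19.44 → 19
  → #b38313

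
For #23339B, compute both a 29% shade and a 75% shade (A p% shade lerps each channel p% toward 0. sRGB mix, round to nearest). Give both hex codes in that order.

#23339B is rgb(35, 51, 155).
29% shade:
  R: 35 − 10.15 = 24.85 → 25
  G: 51 + 0.29×(0−51) = 51 − 14.79 = 36.21 → 36
  B: 155 − 44.95 = 110.05 → 110
  → #19246E
75% shade:
  R: 35 − 26.25 = 8.75 → 9
  G: 51 + 0.75×(0−51) = 51 − 38.25 = 12.75 → 13
  B: 155 + 0.75×(0−155) = 155 − 116.25 = 38.75 → 39
  → #090D27

#19246E, #090D27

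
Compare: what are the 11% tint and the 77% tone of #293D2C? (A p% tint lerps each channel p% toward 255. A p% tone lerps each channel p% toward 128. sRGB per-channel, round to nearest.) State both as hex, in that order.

#415243, #6C716D

#293D2C is rgb(41, 61, 44).
11% tint:
  R: 41 + 0.11×(255−41) = 41 + 23.54 = 64.54 → 65
  G: 61 + 21.34 = 82.34 → 82
  B: 44 + 0.11×(255−44) = 44 + 23.21 = 67.21 → 67
  → #415243
77% tone:
  R: 41 + 0.77×(128−41) = 41 + 66.99 = 107.99 → 108
  G: 61 + 0.77×(128−61) = 61 + 51.59 = 112.59 → 113
  B: 44 + 64.68 = 108.68 → 109
  → #6C716D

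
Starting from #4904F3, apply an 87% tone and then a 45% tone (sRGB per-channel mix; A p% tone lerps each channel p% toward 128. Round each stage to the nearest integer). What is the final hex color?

#4904F3 is rgb(73, 4, 243).
An 87% tone moves each channel 87% toward 128:
  R: 73 + 0.87×(128−73) = 73 + 47.85 = 120.85 → 121
  G: 4 + 0.87×(128−4) = 4 + 107.88 = 111.88 → 112
  B: 243 + 0.87×(128−243) = 243 − 100.05 = 142.95 → 143
After the tone: rgb(121, 112, 143) = #79708F.
A 45% tone moves each channel 45% toward 128:
  R: 121 + 0.45×(128−121) = 121 + 3.15 = 124.15 → 124
  G: 112 + 0.45×(128−112) = 112 + 7.2 = 119.2 → 119
  B: 143 − 6.75 = 136.25 → 136
rgb(124, 119, 136) = #7C7788.

#7C7788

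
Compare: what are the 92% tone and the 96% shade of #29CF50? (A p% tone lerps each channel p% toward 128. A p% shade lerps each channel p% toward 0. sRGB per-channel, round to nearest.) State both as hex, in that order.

#29CF50 is rgb(41, 207, 80).
92% tone:
  R: 41 + 0.92×(128−41) = 41 + 80.04 = 121.04 → 121
  G: 207 + 0.92×(128−207) = 207 − 72.68 = 134.32 → 134
  B: 80 + 0.92×(128−80) = 80 + 44.16 = 124.16 → 124
  → #79867C
96% shade:
  R: 41 − 39.36 = 1.64 → 2
  G: 207 − 198.72 = 8.28 → 8
  B: 80 + 0.96×(0−80) = 80 − 76.8 = 3.2 → 3
  → #020803

#79867C, #020803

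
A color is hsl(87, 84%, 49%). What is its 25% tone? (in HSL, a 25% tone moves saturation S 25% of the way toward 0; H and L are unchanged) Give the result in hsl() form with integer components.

S moves 25% from 84 toward 0: 84 − 21 = 63 → 63.
H and L are unchanged.

hsl(87, 63%, 49%)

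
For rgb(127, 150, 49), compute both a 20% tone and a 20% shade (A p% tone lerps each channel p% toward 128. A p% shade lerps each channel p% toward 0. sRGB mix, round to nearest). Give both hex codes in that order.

#7F9241, #667827

20% tone:
  R: 127 + 0.2 = 127.2 → 127
  G: 150 + 0.2×(128−150) = 150 − 4.4 = 145.6 → 146
  B: 49 + 0.2×(128−49) = 49 + 15.8 = 64.8 → 65
  → #7F9241
20% shade:
  R: 127 + 0.2×(0−127) = 127 − 25.4 = 101.6 → 102
  G: 150 + 0.2×(0−150) = 150 − 30 = 120 → 120
  B: 49 + 0.2×(0−49) = 49 − 9.8 = 39.2 → 39
  → #667827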